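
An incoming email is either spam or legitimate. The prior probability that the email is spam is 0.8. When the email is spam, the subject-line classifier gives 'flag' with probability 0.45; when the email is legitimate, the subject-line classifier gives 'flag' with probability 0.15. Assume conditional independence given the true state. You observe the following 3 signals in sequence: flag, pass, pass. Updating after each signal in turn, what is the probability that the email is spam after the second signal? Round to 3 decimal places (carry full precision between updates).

After 'flag': P(spam) = 0.45·0.8000 / (0.45·0.8000 + 0.15·0.2000) ≈ 0.9231
After 'pass': P(spam) = 0.55·0.9231 / (0.55·0.9231 + 0.85·0.0769) ≈ 0.8859

0.886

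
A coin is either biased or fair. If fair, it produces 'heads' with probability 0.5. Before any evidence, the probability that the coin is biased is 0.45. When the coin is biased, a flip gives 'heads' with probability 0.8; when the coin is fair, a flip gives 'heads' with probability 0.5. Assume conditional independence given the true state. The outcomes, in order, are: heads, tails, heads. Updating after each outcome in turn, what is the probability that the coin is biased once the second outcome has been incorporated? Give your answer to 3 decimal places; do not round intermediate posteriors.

0.344

After 'heads': P(biased) = 0.8·0.4500 / (0.8·0.4500 + 0.5·0.5500) ≈ 0.5669
After 'tails': P(biased) = 0.2·0.5669 / (0.2·0.5669 + 0.5·0.4331) ≈ 0.3437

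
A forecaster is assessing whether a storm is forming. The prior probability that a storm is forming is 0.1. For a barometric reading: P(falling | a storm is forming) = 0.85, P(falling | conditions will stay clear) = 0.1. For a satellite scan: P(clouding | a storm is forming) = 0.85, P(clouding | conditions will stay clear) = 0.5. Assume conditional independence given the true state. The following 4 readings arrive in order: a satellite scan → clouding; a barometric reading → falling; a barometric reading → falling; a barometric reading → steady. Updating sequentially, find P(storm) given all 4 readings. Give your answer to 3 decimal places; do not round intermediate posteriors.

0.695

After a satellite scan='clouding': P(storm) = 0.85·0.1000 / (0.85·0.1000 + 0.5·0.9000) ≈ 0.1589
After a barometric reading='falling': P(storm) = 0.85·0.1589 / (0.85·0.1589 + 0.1·0.8411) ≈ 0.6162
After a barometric reading='falling': P(storm) = 0.85·0.6162 / (0.85·0.6162 + 0.1·0.3838) ≈ 0.9317
After a barometric reading='steady': P(storm) = 0.15·0.9317 / (0.15·0.9317 + 0.9·0.0683) ≈ 0.6946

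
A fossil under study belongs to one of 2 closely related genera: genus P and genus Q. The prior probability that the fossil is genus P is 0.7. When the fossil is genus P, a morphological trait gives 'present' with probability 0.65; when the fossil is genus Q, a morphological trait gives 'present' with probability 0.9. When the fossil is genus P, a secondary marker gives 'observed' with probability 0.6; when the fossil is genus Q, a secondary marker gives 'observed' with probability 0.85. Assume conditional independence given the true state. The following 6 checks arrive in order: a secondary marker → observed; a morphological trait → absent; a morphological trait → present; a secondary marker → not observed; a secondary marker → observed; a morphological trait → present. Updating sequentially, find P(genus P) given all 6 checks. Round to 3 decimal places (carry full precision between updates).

0.850

After a secondary marker='observed': P(genus P) = 0.6·0.7000 / (0.6·0.7000 + 0.85·0.3000) ≈ 0.6222
After a morphological trait='absent': P(genus P) = 0.35·0.6222 / (0.35·0.6222 + 0.1·0.3778) ≈ 0.8522
After a morphological trait='present': P(genus P) = 0.65·0.8522 / (0.65·0.8522 + 0.9·0.1478) ≈ 0.8063
After a secondary marker='not observed': P(genus P) = 0.4·0.8063 / (0.4·0.8063 + 0.15·0.1937) ≈ 0.9174
After a secondary marker='observed': P(genus P) = 0.6·0.9174 / (0.6·0.9174 + 0.85·0.0826) ≈ 0.8868
After a morphological trait='present': P(genus P) = 0.65·0.8868 / (0.65·0.8868 + 0.9·0.1132) ≈ 0.8499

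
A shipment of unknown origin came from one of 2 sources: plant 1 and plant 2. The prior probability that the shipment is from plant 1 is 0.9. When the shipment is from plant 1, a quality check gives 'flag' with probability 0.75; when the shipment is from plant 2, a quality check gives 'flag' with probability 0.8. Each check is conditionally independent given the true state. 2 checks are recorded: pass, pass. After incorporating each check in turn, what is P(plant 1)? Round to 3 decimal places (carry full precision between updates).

Apply Bayes' rule sequentially, carrying P(plant 1) forward.
After 'pass': P(plant 1) = 0.25·0.9000 / (0.25·0.9000 + 0.2·0.1000) ≈ 0.9184
After 'pass': P(plant 1) = 0.25·0.9184 / (0.25·0.9184 + 0.2·0.0816) ≈ 0.9336

0.934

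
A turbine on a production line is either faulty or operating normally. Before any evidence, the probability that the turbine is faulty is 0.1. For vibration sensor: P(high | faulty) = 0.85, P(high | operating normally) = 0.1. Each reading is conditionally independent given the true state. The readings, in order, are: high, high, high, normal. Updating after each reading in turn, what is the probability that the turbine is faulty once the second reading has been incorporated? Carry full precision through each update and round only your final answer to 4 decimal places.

Each posterior becomes the prior for the next update.
After 'high': P(faulty) = 0.85·0.1000 / (0.85·0.1000 + 0.1·0.9000) ≈ 0.4857
After 'high': P(faulty) = 0.85·0.4857 / (0.85·0.4857 + 0.1·0.5143) ≈ 0.8892

0.8892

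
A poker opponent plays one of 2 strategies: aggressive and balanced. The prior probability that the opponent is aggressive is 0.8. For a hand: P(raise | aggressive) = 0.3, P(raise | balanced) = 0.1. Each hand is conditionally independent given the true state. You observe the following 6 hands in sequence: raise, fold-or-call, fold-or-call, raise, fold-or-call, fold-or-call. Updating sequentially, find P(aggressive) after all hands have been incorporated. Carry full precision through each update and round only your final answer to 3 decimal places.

After 'raise': P(aggressive) = 0.3·0.8000 / (0.3·0.8000 + 0.1·0.2000) ≈ 0.9231
After 'fold-or-call': P(aggressive) = 0.7·0.9231 / (0.7·0.9231 + 0.9·0.0769) ≈ 0.9032
After 'fold-or-call': P(aggressive) = 0.7·0.9032 / (0.7·0.9032 + 0.9·0.0968) ≈ 0.8789
After 'raise': P(aggressive) = 0.3·0.8789 / (0.3·0.8789 + 0.1·0.1211) ≈ 0.9561
After 'fold-or-call': P(aggressive) = 0.7·0.9561 / (0.7·0.9561 + 0.9·0.0439) ≈ 0.9443
After 'fold-or-call': P(aggressive) = 0.7·0.9443 / (0.7·0.9443 + 0.9·0.0557) ≈ 0.9294

0.929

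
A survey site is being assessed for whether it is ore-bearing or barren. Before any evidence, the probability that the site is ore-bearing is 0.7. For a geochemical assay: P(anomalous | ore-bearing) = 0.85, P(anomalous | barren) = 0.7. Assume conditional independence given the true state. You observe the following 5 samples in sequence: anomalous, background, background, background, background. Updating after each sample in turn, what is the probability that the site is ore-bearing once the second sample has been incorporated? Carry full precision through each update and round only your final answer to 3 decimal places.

After 'anomalous': P(ore) = 0.85·0.7000 / (0.85·0.7000 + 0.7·0.3000) ≈ 0.7391
After 'background': P(ore) = 0.15·0.7391 / (0.15·0.7391 + 0.3·0.2609) ≈ 0.5862

0.586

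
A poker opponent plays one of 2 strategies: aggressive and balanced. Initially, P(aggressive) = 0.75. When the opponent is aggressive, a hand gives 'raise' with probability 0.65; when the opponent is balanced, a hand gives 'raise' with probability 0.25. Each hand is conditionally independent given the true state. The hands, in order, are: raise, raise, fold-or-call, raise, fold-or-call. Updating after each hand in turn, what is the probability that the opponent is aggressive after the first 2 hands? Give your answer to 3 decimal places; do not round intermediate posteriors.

0.953

After 'raise': P(aggressive) = 0.65·0.7500 / (0.65·0.7500 + 0.25·0.2500) ≈ 0.8864
After 'raise': P(aggressive) = 0.65·0.8864 / (0.65·0.8864 + 0.25·0.1136) ≈ 0.9530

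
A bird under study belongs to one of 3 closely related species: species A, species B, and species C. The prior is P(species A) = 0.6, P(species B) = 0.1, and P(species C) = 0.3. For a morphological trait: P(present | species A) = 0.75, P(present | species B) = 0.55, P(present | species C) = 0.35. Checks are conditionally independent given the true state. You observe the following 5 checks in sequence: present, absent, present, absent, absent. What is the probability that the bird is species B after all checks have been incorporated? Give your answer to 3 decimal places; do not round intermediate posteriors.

0.152

After 'present': normaliser = 0.75·0.6000 + 0.55·0.1000 + 0.35·0.3000; P(species A) ≈ 0.7377, P(species B) ≈ 0.0902, P(species C) ≈ 0.1721
After 'absent': normaliser = 0.25·0.7377 + 0.45·0.0902 + 0.65·0.1721; P(species A) ≈ 0.5474, P(species B) ≈ 0.1204, P(species C) ≈ 0.3321
After 'present': normaliser = 0.75·0.5474 + 0.55·0.1204 + 0.35·0.3321; P(species A) ≈ 0.6923, P(species B) ≈ 0.1117, P(species C) ≈ 0.1960
After 'absent': normaliser = 0.25·0.6923 + 0.45·0.1117 + 0.65·0.1960; P(species A) ≈ 0.4935, P(species B) ≈ 0.1433, P(species C) ≈ 0.3632
After 'absent': normaliser = 0.25·0.4935 + 0.45·0.1433 + 0.65·0.3632; P(species A) ≈ 0.2910, P(species B) ≈ 0.1521, P(species C) ≈ 0.5569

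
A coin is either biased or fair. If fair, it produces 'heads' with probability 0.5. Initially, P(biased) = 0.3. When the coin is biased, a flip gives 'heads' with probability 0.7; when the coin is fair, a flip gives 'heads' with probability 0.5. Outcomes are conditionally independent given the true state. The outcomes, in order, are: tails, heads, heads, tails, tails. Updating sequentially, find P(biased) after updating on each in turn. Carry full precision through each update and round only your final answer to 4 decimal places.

Each posterior becomes the prior for the next update.
After 'tails': P(biased) = 0.3·0.3000 / (0.3·0.3000 + 0.5·0.7000) ≈ 0.2045
After 'heads': P(biased) = 0.7·0.2045 / (0.7·0.2045 + 0.5·0.7955) ≈ 0.2647
After 'heads': P(biased) = 0.7·0.2647 / (0.7·0.2647 + 0.5·0.7353) ≈ 0.3351
After 'tails': P(biased) = 0.3·0.3351 / (0.3·0.3351 + 0.5·0.6649) ≈ 0.2322
After 'tails': P(biased) = 0.3·0.2322 / (0.3·0.2322 + 0.5·0.7678) ≈ 0.1536

0.1536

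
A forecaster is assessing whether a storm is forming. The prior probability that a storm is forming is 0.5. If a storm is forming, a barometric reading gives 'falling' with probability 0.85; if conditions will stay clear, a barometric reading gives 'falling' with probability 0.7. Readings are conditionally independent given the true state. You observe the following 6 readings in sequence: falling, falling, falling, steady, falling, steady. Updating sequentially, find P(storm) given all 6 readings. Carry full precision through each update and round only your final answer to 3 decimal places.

After 'falling': P(storm) = 0.85·0.5000 / (0.85·0.5000 + 0.7·0.5000) ≈ 0.5484
After 'falling': P(storm) = 0.85·0.5484 / (0.85·0.5484 + 0.7·0.4516) ≈ 0.5959
After 'falling': P(storm) = 0.85·0.5959 / (0.85·0.5959 + 0.7·0.4041) ≈ 0.6416
After 'steady': P(storm) = 0.15·0.6416 / (0.15·0.6416 + 0.3·0.3584) ≈ 0.4724
After 'falling': P(storm) = 0.85·0.4724 / (0.85·0.4724 + 0.7·0.5276) ≈ 0.5209
After 'steady': P(storm) = 0.15·0.5209 / (0.15·0.5209 + 0.3·0.4791) ≈ 0.3521

0.352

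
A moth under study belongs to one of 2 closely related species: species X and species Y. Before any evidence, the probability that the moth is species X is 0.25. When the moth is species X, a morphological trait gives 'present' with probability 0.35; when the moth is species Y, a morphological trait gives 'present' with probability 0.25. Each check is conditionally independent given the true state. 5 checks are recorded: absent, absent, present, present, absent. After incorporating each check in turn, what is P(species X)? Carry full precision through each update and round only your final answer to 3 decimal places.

0.298

After 'absent': P(species X) = 0.65·0.2500 / (0.65·0.2500 + 0.75·0.7500) ≈ 0.2241
After 'absent': P(species X) = 0.65·0.2241 / (0.65·0.2241 + 0.75·0.7759) ≈ 0.2002
After 'present': P(species X) = 0.35·0.2002 / (0.35·0.2002 + 0.25·0.7998) ≈ 0.2595
After 'present': P(species X) = 0.35·0.2595 / (0.35·0.2595 + 0.25·0.7405) ≈ 0.3292
After 'absent': P(species X) = 0.65·0.3292 / (0.65·0.3292 + 0.75·0.6708) ≈ 0.2984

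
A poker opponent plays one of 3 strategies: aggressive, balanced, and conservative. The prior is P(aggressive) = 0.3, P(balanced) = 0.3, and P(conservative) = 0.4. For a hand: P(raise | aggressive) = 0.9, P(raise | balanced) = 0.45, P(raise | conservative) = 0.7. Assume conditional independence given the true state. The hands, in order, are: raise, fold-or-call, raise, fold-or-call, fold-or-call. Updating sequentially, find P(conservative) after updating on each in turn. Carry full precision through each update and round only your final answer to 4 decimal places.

After 'raise': normaliser = 0.9·0.3000 + 0.45·0.3000 + 0.7·0.4000; P(aggressive) ≈ 0.3942, P(balanced) ≈ 0.1971, P(conservative) ≈ 0.4088
After 'fold-or-call': normaliser = 0.1·0.3942 + 0.55·0.1971 + 0.3·0.4088; P(aggressive) ≈ 0.1457, P(balanced) ≈ 0.4008, P(conservative) ≈ 0.4534
After 'raise': normaliser = 0.9·0.1457 + 0.45·0.4008 + 0.7·0.4534; P(aggressive) ≈ 0.2086, P(balanced) ≈ 0.2868, P(conservative) ≈ 0.5047
After 'fold-or-call': normaliser = 0.1·0.2086 + 0.55·0.2868 + 0.3·0.5047; P(aggressive) ≈ 0.0632, P(balanced) ≈ 0.4780, P(conservative) ≈ 0.4588
After 'fold-or-call': normaliser = 0.1·0.0632 + 0.55·0.4780 + 0.3·0.4588; P(aggressive) ≈ 0.0155, P(balanced) ≈ 0.6462, P(conservative) ≈ 0.3383

0.3383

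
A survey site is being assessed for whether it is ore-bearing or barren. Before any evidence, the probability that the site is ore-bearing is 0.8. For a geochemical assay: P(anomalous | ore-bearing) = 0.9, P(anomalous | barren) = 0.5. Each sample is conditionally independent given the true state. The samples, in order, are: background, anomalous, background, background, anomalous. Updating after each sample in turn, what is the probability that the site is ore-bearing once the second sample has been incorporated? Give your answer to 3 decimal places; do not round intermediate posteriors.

0.590

After 'background': P(ore) = 0.1·0.8000 / (0.1·0.8000 + 0.5·0.2000) ≈ 0.4444
After 'anomalous': P(ore) = 0.9·0.4444 / (0.9·0.4444 + 0.5·0.5556) ≈ 0.5902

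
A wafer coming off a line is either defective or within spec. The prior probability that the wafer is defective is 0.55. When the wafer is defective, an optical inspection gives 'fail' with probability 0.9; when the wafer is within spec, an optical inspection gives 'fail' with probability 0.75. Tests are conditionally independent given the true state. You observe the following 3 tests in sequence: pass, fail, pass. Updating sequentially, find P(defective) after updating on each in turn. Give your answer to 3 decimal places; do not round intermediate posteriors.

0.190

After 'pass': P(defective) = 0.1·0.5500 / (0.1·0.5500 + 0.25·0.4500) ≈ 0.3284
After 'fail': P(defective) = 0.9·0.3284 / (0.9·0.3284 + 0.75·0.6716) ≈ 0.3697
After 'pass': P(defective) = 0.1·0.3697 / (0.1·0.3697 + 0.25·0.6303) ≈ 0.1901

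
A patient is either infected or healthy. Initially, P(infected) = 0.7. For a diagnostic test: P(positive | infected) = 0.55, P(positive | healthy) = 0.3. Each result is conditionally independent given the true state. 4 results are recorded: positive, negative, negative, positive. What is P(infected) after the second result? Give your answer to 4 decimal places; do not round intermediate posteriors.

0.7333

Each posterior becomes the prior for the next update.
After 'positive': P(infected) = 0.55·0.7000 / (0.55·0.7000 + 0.3·0.3000) ≈ 0.8105
After 'negative': P(infected) = 0.45·0.8105 / (0.45·0.8105 + 0.7·0.1895) ≈ 0.7333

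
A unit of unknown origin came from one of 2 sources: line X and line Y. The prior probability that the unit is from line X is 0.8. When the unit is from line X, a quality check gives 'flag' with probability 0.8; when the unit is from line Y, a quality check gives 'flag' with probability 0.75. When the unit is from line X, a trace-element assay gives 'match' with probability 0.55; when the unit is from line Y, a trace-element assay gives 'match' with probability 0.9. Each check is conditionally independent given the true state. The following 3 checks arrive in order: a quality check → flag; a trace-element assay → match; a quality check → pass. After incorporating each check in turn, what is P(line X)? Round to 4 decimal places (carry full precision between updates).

0.6759

Each posterior becomes the prior for the next update.
After a quality check='flag': P(line X) = 0.8·0.8000 / (0.8·0.8000 + 0.75·0.2000) ≈ 0.8101
After a trace-element assay='match': P(line X) = 0.55·0.8101 / (0.55·0.8101 + 0.9·0.1899) ≈ 0.7228
After a quality check='pass': P(line X) = 0.2·0.7228 / (0.2·0.7228 + 0.25·0.2772) ≈ 0.6759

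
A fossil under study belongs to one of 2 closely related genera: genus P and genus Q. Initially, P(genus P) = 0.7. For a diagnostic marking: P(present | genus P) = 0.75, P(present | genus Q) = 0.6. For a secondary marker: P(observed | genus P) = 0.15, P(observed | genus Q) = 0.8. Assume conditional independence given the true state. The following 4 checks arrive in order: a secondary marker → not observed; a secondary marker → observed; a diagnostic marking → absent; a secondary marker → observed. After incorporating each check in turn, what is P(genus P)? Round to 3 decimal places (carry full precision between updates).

0.179

After a secondary marker='not observed': P(genus P) = 0.85·0.7000 / (0.85·0.7000 + 0.2·0.3000) ≈ 0.9084
After a secondary marker='observed': P(genus P) = 0.15·0.9084 / (0.15·0.9084 + 0.8·0.0916) ≈ 0.6503
After a diagnostic marking='absent': P(genus P) = 0.25·0.6503 / (0.25·0.6503 + 0.4·0.3497) ≈ 0.5375
After a secondary marker='observed': P(genus P) = 0.15·0.5375 / (0.15·0.5375 + 0.8·0.4625) ≈ 0.1789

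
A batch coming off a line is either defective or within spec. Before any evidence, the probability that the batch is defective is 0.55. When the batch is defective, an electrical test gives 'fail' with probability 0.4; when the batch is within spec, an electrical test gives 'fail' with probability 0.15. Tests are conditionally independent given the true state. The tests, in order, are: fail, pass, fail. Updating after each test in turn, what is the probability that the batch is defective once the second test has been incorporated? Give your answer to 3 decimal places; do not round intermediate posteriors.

0.697

After 'fail': P(defective) = 0.4·0.5500 / (0.4·0.5500 + 0.15·0.4500) ≈ 0.7652
After 'pass': P(defective) = 0.6·0.7652 / (0.6·0.7652 + 0.85·0.2348) ≈ 0.6970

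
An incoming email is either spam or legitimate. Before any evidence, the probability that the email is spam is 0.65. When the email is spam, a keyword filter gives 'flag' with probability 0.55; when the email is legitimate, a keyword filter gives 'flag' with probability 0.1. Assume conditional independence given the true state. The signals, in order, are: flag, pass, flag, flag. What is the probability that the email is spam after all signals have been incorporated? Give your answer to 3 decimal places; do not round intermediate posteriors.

After 'flag': P(spam) = 0.55·0.6500 / (0.55·0.6500 + 0.1·0.3500) ≈ 0.9108
After 'pass': P(spam) = 0.45·0.9108 / (0.45·0.9108 + 0.9·0.0892) ≈ 0.8363
After 'flag': P(spam) = 0.55·0.8363 / (0.55·0.8363 + 0.1·0.1637) ≈ 0.9656
After 'flag': P(spam) = 0.55·0.9656 / (0.55·0.9656 + 0.1·0.0344) ≈ 0.9936

0.994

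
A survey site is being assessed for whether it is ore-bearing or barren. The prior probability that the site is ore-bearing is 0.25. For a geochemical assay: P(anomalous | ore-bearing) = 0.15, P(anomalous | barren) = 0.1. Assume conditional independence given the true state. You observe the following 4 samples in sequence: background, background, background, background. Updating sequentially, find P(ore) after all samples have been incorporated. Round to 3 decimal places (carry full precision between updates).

0.210

After 'background': P(ore) = 0.85·0.2500 / (0.85·0.2500 + 0.9·0.7500) ≈ 0.2394
After 'background': P(ore) = 0.85·0.2394 / (0.85·0.2394 + 0.9·0.7606) ≈ 0.2292
After 'background': P(ore) = 0.85·0.2292 / (0.85·0.2292 + 0.9·0.7708) ≈ 0.2192
After 'background': P(ore) = 0.85·0.2192 / (0.85·0.2192 + 0.9·0.7808) ≈ 0.2096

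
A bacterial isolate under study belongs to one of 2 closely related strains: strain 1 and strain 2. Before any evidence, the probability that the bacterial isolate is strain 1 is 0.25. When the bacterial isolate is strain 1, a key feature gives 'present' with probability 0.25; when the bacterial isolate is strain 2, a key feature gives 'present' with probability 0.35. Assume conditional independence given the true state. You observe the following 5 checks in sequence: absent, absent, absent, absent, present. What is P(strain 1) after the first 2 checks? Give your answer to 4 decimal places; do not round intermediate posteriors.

After 'absent': P(strain 1) = 0.75·0.2500 / (0.75·0.2500 + 0.65·0.7500) ≈ 0.2778
After 'absent': P(strain 1) = 0.75·0.2778 / (0.75·0.2778 + 0.65·0.7222) ≈ 0.3074

0.3074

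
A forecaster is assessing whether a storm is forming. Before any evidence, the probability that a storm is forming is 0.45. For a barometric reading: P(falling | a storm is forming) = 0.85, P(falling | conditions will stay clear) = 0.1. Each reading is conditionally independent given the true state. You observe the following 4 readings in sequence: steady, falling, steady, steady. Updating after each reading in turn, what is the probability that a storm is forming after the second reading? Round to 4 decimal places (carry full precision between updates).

0.5368

Each posterior becomes the prior for the next update.
After 'steady': P(storm) = 0.15·0.4500 / (0.15·0.4500 + 0.9·0.5500) ≈ 0.1200
After 'falling': P(storm) = 0.85·0.1200 / (0.85·0.1200 + 0.1·0.8800) ≈ 0.5368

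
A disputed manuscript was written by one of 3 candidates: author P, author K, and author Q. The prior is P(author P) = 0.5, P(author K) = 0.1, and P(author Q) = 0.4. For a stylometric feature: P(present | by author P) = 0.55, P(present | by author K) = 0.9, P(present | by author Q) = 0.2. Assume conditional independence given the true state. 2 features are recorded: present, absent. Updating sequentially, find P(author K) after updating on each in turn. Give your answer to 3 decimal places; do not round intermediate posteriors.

0.046

After 'present': normaliser = 0.55·0.5000 + 0.9·0.1000 + 0.2·0.4000; P(author P) ≈ 0.6180, P(author K) ≈ 0.2022, P(author Q) ≈ 0.1798
After 'absent': normaliser = 0.45·0.6180 + 0.1·0.2022 + 0.8·0.1798; P(author P) ≈ 0.6290, P(author K) ≈ 0.0457, P(author Q) ≈ 0.3253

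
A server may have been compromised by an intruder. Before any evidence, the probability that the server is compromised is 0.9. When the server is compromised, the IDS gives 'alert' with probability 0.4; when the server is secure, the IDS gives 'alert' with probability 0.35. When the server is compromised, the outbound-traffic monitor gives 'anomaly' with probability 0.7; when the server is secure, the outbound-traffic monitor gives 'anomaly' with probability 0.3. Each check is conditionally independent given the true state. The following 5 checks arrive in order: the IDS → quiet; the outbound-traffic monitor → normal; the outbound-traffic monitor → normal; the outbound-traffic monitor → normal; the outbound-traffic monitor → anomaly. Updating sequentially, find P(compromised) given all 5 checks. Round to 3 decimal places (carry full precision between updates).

0.604

After the IDS='quiet': P(compromised) = 0.6·0.9000 / (0.6·0.9000 + 0.65·0.1000) ≈ 0.8926
After the outbound-traffic monitor='normal': P(compromised) = 0.3·0.8926 / (0.3·0.8926 + 0.7·0.1074) ≈ 0.7807
After the outbound-traffic monitor='normal': P(compromised) = 0.3·0.7807 / (0.3·0.7807 + 0.7·0.2193) ≈ 0.6041
After the outbound-traffic monitor='normal': P(compromised) = 0.3·0.6041 / (0.3·0.6041 + 0.7·0.3959) ≈ 0.3954
After the outbound-traffic monitor='anomaly': P(compromised) = 0.7·0.3954 / (0.7·0.3954 + 0.3·0.6046) ≈ 0.6041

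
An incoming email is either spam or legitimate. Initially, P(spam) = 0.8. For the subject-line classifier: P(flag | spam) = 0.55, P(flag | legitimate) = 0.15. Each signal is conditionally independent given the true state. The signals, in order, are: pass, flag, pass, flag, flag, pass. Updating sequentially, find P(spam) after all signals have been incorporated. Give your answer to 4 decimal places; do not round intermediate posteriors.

0.9670

After 'pass': P(spam) = 0.45·0.8000 / (0.45·0.8000 + 0.85·0.2000) ≈ 0.6792
After 'flag': P(spam) = 0.55·0.6792 / (0.55·0.6792 + 0.15·0.3208) ≈ 0.8859
After 'pass': P(spam) = 0.45·0.8859 / (0.45·0.8859 + 0.85·0.1141) ≈ 0.8043
After 'flag': P(spam) = 0.55·0.8043 / (0.55·0.8043 + 0.15·0.1957) ≈ 0.9378
After 'flag': P(spam) = 0.55·0.9378 / (0.55·0.9378 + 0.15·0.0622) ≈ 0.9822
After 'pass': P(spam) = 0.45·0.9822 / (0.45·0.9822 + 0.85·0.0178) ≈ 0.9670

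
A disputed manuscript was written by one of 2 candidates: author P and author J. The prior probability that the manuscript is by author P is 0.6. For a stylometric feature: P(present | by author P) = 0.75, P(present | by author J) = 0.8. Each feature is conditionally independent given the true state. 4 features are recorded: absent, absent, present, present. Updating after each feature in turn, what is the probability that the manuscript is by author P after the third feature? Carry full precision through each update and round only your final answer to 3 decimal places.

Each posterior becomes the prior for the next update.
After 'absent': P(author P) = 0.25·0.6000 / (0.25·0.6000 + 0.2·0.4000) ≈ 0.6522
After 'absent': P(author P) = 0.25·0.6522 / (0.25·0.6522 + 0.2·0.3478) ≈ 0.7009
After 'present': P(author P) = 0.75·0.7009 / (0.75·0.7009 + 0.8·0.2991) ≈ 0.6872

0.687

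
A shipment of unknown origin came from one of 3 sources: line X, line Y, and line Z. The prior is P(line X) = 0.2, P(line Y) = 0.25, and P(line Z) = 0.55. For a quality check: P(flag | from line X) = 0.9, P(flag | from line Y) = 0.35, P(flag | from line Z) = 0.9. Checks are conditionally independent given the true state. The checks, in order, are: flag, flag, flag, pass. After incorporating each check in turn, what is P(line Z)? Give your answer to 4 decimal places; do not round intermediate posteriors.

Apply Bayes' rule sequentially, carrying P(line Z) forward.
After 'flag': normaliser = 0.9·0.2000 + 0.35·0.2500 + 0.9·0.5500; P(line X) ≈ 0.2361, P(line Y) ≈ 0.1148, P(line Z) ≈ 0.6492
After 'flag': normaliser = 0.9·0.2361 + 0.35·0.1148 + 0.9·0.6492; P(line X) ≈ 0.2539, P(line Y) ≈ 0.0480, P(line Z) ≈ 0.6981
After 'flag': normaliser = 0.9·0.2539 + 0.35·0.0480 + 0.9·0.6981; P(line X) ≈ 0.2615, P(line Y) ≈ 0.0192, P(line Z) ≈ 0.7192
After 'pass': normaliser = 0.1·0.2615 + 0.65·0.0192 + 0.1·0.7192; P(line X) ≈ 0.2365, P(line Y) ≈ 0.1130, P(line Z) ≈ 0.6504

0.6504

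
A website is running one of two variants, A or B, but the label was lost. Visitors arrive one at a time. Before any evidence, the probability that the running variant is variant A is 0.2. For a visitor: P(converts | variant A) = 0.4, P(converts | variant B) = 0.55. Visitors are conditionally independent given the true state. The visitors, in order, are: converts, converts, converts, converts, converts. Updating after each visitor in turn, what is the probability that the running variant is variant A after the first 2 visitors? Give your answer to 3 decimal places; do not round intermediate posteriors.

0.117

After 'converts': P(A) = 0.4·0.2000 / (0.4·0.2000 + 0.55·0.8000) ≈ 0.1538
After 'converts': P(A) = 0.4·0.1538 / (0.4·0.1538 + 0.55·0.8462) ≈ 0.1168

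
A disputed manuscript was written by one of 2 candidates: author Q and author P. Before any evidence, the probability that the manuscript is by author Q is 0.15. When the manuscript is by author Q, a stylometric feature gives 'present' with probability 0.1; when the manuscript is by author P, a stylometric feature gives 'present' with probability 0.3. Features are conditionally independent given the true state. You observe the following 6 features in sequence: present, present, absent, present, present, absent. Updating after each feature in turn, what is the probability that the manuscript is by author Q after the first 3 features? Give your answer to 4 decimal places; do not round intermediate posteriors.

0.0246

After 'present': P(author Q) = 0.1·0.1500 / (0.1·0.1500 + 0.3·0.8500) ≈ 0.0556
After 'present': P(author Q) = 0.1·0.0556 / (0.1·0.0556 + 0.3·0.9444) ≈ 0.0192
After 'absent': P(author Q) = 0.9·0.0192 / (0.9·0.0192 + 0.7·0.9808) ≈ 0.0246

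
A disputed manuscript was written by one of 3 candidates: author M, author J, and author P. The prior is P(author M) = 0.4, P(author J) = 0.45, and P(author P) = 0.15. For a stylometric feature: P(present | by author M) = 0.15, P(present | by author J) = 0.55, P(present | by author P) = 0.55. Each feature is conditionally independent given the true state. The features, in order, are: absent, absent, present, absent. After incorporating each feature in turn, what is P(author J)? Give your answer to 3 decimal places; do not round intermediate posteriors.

0.337

After 'absent': normaliser = 0.85·0.4000 + 0.45·0.4500 + 0.45·0.1500; P(author M) ≈ 0.5574, P(author J) ≈ 0.3320, P(author P) ≈ 0.1107
After 'absent': normaliser = 0.85·0.5574 + 0.45·0.3320 + 0.45·0.1107; P(author M) ≈ 0.7040, P(author J) ≈ 0.2220, P(author P) ≈ 0.0740
After 'present': normaliser = 0.15·0.7040 + 0.55·0.2220 + 0.55·0.0740; P(author M) ≈ 0.3935, P(author J) ≈ 0.4549, P(author P) ≈ 0.1516
After 'absent': normaliser = 0.85·0.3935 + 0.45·0.4549 + 0.45·0.1516; P(author M) ≈ 0.5506, P(author J) ≈ 0.3370, P(author P) ≈ 0.1123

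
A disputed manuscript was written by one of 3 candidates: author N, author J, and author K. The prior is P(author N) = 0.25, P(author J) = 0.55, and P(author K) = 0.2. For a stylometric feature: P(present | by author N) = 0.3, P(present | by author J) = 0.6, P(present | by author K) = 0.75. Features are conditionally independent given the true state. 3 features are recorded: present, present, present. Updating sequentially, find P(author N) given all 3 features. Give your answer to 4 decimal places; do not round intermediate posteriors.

0.0322

After 'present': normaliser = 0.3·0.2500 + 0.6·0.5500 + 0.75·0.2000; P(author N) ≈ 0.1351, P(author J) ≈ 0.5946, P(author K) ≈ 0.2703
After 'present': normaliser = 0.3·0.1351 + 0.6·0.5946 + 0.75·0.2703; P(author N) ≈ 0.0676, P(author J) ≈ 0.5946, P(author K) ≈ 0.3378
After 'present': normaliser = 0.3·0.0676 + 0.6·0.5946 + 0.75·0.3378; P(author N) ≈ 0.0322, P(author J) ≈ 0.5659, P(author K) ≈ 0.4019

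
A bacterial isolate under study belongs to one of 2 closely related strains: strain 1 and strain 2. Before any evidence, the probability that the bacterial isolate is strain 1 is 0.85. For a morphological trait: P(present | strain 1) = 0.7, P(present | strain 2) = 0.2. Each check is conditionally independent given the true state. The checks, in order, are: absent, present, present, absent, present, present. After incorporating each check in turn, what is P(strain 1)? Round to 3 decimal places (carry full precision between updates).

Each posterior becomes the prior for the next update.
After 'absent': P(strain 1) = 0.3·0.8500 / (0.3·0.8500 + 0.8·0.1500) ≈ 0.6800
After 'present': P(strain 1) = 0.7·0.6800 / (0.7·0.6800 + 0.2·0.3200) ≈ 0.8815
After 'present': P(strain 1) = 0.7·0.8815 / (0.7·0.8815 + 0.2·0.1185) ≈ 0.9630
After 'absent': P(strain 1) = 0.3·0.9630 / (0.3·0.9630 + 0.8·0.0370) ≈ 0.9071
After 'present': P(strain 1) = 0.7·0.9071 / (0.7·0.9071 + 0.2·0.0929) ≈ 0.9716
After 'present': P(strain 1) = 0.7·0.9716 / (0.7·0.9716 + 0.2·0.0284) ≈ 0.9917

0.992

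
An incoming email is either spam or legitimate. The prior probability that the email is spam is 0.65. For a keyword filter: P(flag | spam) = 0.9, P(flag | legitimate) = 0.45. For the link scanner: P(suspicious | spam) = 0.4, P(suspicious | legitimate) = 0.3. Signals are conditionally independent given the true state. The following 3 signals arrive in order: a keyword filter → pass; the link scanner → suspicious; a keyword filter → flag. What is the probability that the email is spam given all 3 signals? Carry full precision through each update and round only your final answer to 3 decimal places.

0.474

After a keyword filter='pass': P(spam) = 0.1·0.6500 / (0.1·0.6500 + 0.55·0.3500) ≈ 0.2524
After the link scanner='suspicious': P(spam) = 0.4·0.2524 / (0.4·0.2524 + 0.3·0.7476) ≈ 0.3104
After a keyword filter='flag': P(spam) = 0.9·0.3104 / (0.9·0.3104 + 0.45·0.6896) ≈ 0.4738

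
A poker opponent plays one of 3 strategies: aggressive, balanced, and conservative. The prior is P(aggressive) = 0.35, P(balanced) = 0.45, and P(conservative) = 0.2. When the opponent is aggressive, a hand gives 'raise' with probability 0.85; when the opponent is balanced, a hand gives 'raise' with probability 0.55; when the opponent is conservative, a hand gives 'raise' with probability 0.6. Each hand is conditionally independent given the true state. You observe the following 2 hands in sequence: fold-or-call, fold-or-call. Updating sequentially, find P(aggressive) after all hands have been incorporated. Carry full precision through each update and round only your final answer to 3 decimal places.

0.060

Each posterior becomes the prior for the next update.
After 'fold-or-call': normaliser = 0.15·0.3500 + 0.45·0.4500 + 0.4·0.2000; P(aggressive) ≈ 0.1567, P(balanced) ≈ 0.6045, P(conservative) ≈ 0.2388
After 'fold-or-call': normaliser = 0.15·0.1567 + 0.45·0.6045 + 0.4·0.2388; P(aggressive) ≈ 0.0601, P(balanced) ≈ 0.6956, P(conservative) ≈ 0.2443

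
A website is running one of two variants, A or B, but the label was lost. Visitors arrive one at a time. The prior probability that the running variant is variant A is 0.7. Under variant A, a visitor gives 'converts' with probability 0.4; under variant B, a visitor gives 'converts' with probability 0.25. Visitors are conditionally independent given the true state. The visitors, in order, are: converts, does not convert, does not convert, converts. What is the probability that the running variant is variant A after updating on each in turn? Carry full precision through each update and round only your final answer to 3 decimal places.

0.793

Each posterior becomes the prior for the next update.
After 'converts': P(A) = 0.4·0.7000 / (0.4·0.7000 + 0.25·0.3000) ≈ 0.7887
After 'does not convert': P(A) = 0.6·0.7887 / (0.6·0.7887 + 0.75·0.2113) ≈ 0.7492
After 'does not convert': P(A) = 0.6·0.7492 / (0.6·0.7492 + 0.75·0.2508) ≈ 0.7050
After 'converts': P(A) = 0.4·0.7050 / (0.4·0.7050 + 0.25·0.2950) ≈ 0.7927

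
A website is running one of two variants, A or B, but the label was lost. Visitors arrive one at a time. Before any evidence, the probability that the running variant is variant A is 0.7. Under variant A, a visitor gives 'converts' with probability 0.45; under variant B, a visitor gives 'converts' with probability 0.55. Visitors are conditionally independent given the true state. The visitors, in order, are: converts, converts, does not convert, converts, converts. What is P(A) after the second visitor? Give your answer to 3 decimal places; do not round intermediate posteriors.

0.610

After 'converts': P(A) = 0.45·0.7000 / (0.45·0.7000 + 0.55·0.3000) ≈ 0.6562
After 'converts': P(A) = 0.45·0.6562 / (0.45·0.6562 + 0.55·0.3438) ≈ 0.6097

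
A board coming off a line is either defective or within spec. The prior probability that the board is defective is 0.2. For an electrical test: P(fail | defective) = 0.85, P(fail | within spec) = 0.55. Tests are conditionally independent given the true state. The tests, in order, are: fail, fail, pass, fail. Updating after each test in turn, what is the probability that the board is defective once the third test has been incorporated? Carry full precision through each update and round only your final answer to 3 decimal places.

Each posterior becomes the prior for the next update.
After 'fail': P(defective) = 0.85·0.2000 / (0.85·0.2000 + 0.55·0.8000) ≈ 0.2787
After 'fail': P(defective) = 0.85·0.2787 / (0.85·0.2787 + 0.55·0.7213) ≈ 0.3739
After 'pass': P(defective) = 0.15·0.3739 / (0.15·0.3739 + 0.45·0.6261) ≈ 0.1660

0.166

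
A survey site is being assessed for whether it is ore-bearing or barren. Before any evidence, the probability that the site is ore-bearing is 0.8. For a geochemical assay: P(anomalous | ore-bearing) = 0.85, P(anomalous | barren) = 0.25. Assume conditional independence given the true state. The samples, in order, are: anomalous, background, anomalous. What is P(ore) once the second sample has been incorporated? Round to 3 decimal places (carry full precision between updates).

Each posterior becomes the prior for the next update.
After 'anomalous': P(ore) = 0.85·0.8000 / (0.85·0.8000 + 0.25·0.2000) ≈ 0.9315
After 'background': P(ore) = 0.15·0.9315 / (0.15·0.9315 + 0.75·0.0685) ≈ 0.7312

0.731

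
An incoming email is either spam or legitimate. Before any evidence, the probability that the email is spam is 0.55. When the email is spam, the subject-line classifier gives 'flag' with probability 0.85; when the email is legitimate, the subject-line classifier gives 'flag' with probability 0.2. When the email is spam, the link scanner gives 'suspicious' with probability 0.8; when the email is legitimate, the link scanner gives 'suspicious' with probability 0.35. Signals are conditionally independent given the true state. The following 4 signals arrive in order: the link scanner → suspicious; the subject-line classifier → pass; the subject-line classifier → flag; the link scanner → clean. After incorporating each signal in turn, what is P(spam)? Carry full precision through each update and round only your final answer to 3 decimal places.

0.407

After the link scanner='suspicious': P(spam) = 0.8·0.5500 / (0.8·0.5500 + 0.35·0.4500) ≈ 0.7364
After the subject-line classifier='pass': P(spam) = 0.15·0.7364 / (0.15·0.7364 + 0.8·0.2636) ≈ 0.3438
After the subject-line classifier='flag': P(spam) = 0.85·0.3438 / (0.85·0.3438 + 0.2·0.6562) ≈ 0.6900
After the link scanner='clean': P(spam) = 0.2·0.6900 / (0.2·0.6900 + 0.65·0.3100) ≈ 0.4065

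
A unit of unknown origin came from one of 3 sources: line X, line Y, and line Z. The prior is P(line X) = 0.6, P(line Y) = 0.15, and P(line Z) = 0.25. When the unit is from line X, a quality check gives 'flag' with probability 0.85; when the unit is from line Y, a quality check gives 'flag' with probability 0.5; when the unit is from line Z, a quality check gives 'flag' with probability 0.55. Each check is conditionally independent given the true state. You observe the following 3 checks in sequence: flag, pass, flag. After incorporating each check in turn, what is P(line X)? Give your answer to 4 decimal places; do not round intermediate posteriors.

After 'flag': normaliser = 0.85·0.6000 + 0.5·0.1500 + 0.55·0.2500; P(line X) ≈ 0.7059, P(line Y) ≈ 0.1038, P(line Z) ≈ 0.1903
After 'pass': normaliser = 0.15·0.7059 + 0.5·0.1038 + 0.45·0.1903; P(line X) ≈ 0.4350, P(line Y) ≈ 0.2132, P(line Z) ≈ 0.3518
After 'flag': normaliser = 0.85·0.4350 + 0.5·0.2132 + 0.55·0.3518; P(line X) ≈ 0.5520, P(line Y) ≈ 0.1592, P(line Z) ≈ 0.2889

0.5520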